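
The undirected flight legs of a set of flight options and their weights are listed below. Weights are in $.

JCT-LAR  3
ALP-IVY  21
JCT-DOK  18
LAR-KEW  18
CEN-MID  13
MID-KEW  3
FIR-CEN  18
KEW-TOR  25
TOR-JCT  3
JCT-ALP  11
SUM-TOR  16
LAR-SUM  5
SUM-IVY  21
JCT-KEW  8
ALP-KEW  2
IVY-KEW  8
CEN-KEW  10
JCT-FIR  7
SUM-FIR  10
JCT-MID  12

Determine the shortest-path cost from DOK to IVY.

Enumerating some paths:
DOK → JCT → ALP → KEW → IVY: 18+11+2+8 = 39
DOK → JCT → KEW → IVY: 18+8+8 = 34
Cheapest is DOK → JCT → KEW → IVY at $34.

$34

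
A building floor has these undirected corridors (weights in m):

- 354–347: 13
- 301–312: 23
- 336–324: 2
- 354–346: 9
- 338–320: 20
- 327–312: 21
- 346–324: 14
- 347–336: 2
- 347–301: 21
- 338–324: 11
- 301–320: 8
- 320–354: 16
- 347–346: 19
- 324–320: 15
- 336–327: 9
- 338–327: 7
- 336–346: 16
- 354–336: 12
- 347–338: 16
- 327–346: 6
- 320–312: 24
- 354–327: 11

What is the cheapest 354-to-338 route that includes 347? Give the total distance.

28 m

Best 354 to 347: 354 → 347 costing 13
Shortest 347→338: 347 → 336 → 324 → 338 = 15
Total via 347: 13 + 15 = 28 m.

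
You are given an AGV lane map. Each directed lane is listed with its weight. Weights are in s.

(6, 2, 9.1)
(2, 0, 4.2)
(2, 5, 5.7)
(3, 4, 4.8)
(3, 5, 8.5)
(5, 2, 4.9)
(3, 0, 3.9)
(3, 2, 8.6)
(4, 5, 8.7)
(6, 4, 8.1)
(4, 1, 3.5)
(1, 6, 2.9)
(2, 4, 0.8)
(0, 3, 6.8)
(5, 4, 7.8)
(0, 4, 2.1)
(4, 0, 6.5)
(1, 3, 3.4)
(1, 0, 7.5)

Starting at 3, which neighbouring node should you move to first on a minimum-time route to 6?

4

Candidate routes:
3 → 5 → 2 → 4 → 1 → 6: 8.5+4.9+0.8+3.5+2.9 = 20.6
3 → 4 → 1 → 6: 4.8+3.5+2.9 = 11.2
3 → 2 → 4 → 1 → 6: 8.6+0.8+3.5+2.9 = 15.8
3 → 0 → 4 → 1 → 6: 3.9+2.1+3.5+2.9 = 12.4
The minimum is 11.2 s via 3 → 4 → 1 → 6.
So from 3 the first move is to 4.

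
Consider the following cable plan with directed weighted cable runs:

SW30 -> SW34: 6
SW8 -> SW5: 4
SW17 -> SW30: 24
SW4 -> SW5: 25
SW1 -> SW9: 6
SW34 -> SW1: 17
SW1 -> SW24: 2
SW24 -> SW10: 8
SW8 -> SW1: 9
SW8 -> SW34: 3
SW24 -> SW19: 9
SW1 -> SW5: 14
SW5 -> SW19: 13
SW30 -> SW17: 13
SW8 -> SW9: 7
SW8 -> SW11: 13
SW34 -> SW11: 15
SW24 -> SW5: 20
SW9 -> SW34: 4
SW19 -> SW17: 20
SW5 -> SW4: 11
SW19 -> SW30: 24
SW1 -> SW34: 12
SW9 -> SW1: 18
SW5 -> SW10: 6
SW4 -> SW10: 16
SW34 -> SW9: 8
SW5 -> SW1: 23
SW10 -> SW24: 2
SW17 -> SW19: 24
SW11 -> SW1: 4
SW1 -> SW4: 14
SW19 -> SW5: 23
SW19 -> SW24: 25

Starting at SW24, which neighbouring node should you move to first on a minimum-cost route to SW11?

Compare a few routes:
SW24 → SW5 → SW1 → SW9 → SW34 → SW11: 20+23+6+4+15 = 68
SW24 → SW19 → SW30 → SW34 → SW11: 9+24+6+15 = 54
Cheapest is SW24 → SW19 → SW30 → SW34 → SW11 at 54.
So from SW24 the first move is to SW19.

SW19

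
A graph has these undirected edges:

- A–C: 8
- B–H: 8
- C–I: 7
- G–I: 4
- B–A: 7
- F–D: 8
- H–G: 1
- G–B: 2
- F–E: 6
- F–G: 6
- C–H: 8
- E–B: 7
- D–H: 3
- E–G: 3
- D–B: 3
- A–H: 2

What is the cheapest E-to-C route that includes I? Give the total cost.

Best E to I: E–G–I costing 7
Shortest I→C: I–C = 7
Total via I: 7 + 7 = 14.

14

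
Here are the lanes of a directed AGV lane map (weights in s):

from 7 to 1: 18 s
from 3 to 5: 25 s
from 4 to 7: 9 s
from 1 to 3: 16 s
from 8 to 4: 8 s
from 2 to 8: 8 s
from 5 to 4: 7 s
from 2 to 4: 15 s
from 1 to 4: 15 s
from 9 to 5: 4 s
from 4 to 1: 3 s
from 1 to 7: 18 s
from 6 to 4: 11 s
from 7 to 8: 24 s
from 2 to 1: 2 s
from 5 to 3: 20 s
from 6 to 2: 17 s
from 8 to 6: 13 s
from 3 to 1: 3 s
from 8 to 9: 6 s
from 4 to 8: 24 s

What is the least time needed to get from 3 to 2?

72 s

Compare a few routes:
3–1–4–8–6–2: 3+15+24+13+17 = 72
3–1–7–8–6–2: 3+18+24+13+17 = 75
The minimum is 72 s via 3–1–4–8–6–2.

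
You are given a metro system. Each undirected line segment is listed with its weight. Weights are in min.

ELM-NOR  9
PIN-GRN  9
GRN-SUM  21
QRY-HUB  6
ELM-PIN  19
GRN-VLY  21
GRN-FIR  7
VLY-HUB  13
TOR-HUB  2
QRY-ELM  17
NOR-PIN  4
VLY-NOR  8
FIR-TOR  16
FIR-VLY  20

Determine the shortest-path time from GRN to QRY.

Running Dijkstra from GRN:
GRN: 0
FIR: 7  (via GRN)
PIN: 9  (via GRN)
NOR: 13  (via PIN)
VLY: 21  (via GRN)
SUM: 21  (via GRN)
ELM: 22  (via NOR)
TOR: 23  (via FIR)
HUB: 25  (via TOR)
QRY: 31  (via HUB)
Shortest route: GRN → FIR → TOR → HUB → QRY = 31 min.

31 min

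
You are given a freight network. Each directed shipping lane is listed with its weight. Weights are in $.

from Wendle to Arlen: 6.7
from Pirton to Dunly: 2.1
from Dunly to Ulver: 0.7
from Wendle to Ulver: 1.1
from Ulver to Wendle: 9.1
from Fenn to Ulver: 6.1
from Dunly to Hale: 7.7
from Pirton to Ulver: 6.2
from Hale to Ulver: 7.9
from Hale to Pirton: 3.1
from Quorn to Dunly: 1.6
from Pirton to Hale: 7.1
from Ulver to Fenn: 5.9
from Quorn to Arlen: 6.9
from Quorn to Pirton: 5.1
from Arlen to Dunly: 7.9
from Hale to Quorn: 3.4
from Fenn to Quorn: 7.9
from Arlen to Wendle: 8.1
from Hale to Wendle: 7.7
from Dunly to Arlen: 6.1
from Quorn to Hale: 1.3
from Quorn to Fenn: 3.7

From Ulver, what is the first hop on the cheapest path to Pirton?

Fenn

Enumerating some paths:
Ulver–Fenn–Quorn–Pirton: 5.9+7.9+5.1 = 18.9
Ulver–Fenn–Quorn–Hale–Pirton: 5.9+7.9+1.3+3.1 = 18.2
Ulver–Fenn–Quorn–Dunly–Hale–Pirton: 5.9+7.9+1.6+7.7+3.1 = 26.2
Cheapest is Ulver–Fenn–Quorn–Hale–Pirton at $18.2.
So from Ulver the first move is to Fenn.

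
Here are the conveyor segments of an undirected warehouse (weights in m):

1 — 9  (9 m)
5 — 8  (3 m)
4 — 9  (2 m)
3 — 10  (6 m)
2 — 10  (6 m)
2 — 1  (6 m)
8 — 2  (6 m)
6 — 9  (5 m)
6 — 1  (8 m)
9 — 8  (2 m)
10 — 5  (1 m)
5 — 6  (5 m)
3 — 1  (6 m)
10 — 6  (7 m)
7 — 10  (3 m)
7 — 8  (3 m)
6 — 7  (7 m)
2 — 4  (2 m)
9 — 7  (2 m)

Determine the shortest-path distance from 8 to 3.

Running Dijkstra from 8:
8: 0
9: 2  (via 8)
5: 3  (via 8)
7: 3  (via 8)
4: 4  (via 9)
10: 4  (via 5)
2: 6  (via 8)
6: 7  (via 9)
3: 10  (via 10)
Shortest route: 8 → 5 → 10 → 3 = 10 m.

10 m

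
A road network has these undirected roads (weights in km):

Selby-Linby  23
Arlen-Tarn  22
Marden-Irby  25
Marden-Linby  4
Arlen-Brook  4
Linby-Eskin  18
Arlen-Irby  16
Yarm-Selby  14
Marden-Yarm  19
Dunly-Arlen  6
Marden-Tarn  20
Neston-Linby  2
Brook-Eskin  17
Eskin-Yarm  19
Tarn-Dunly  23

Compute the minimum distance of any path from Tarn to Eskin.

42 km

Settle nodes by increasing distance from Tarn:
Tarn: 0
Marden: 20  (via Tarn)
Arlen: 22  (via Tarn)
Dunly: 23  (via Tarn)
Linby: 24  (via Marden)
Brook: 26  (via Arlen)
Neston: 26  (via Linby)
Irby: 38  (via Arlen)
Yarm: 39  (via Marden)
Eskin: 42  (via Linby)
Shortest route: Tarn → Marden → Linby → Eskin = 42 km.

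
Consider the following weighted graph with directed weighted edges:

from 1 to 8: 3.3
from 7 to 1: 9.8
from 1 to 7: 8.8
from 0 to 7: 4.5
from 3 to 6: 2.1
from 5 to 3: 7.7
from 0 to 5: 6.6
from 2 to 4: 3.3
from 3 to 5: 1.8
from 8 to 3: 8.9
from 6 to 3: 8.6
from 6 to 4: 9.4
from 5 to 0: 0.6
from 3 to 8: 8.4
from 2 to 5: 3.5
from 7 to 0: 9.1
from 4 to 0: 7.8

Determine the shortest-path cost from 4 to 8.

Compare a few routes:
4 - 0 - 5 - 3 - 8: 7.8+6.6+7.7+8.4 = 30.5
4 - 0 - 7 - 1 - 8: 7.8+4.5+9.8+3.3 = 25.4
Cheapest is 4 - 0 - 7 - 1 - 8 at 25.4.

25.4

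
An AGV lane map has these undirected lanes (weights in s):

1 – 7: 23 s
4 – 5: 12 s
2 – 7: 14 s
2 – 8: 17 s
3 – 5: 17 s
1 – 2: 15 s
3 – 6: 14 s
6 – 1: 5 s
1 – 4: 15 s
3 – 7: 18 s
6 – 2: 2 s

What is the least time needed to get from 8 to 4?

39 s

Settle nodes by increasing distance from 8:
8: 0
2: 17  (via 8)
6: 19  (via 2)
1: 24  (via 6)
7: 31  (via 2)
3: 33  (via 6)
4: 39  (via 1)
Shortest route: 8 → 2 → 6 → 1 → 4 = 39 s.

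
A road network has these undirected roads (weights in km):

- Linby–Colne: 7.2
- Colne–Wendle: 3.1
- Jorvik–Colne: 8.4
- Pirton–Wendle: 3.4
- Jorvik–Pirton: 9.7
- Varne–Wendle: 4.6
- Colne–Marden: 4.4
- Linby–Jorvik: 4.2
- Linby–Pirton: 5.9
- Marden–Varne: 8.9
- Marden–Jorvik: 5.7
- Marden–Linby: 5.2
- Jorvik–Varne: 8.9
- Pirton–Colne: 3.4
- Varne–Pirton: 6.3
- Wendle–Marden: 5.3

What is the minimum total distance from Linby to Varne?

Enumerating some paths:
Linby–Marden–Varne: 5.2+8.9 = 14.1
Linby–Jorvik–Varne: 4.2+8.9 = 13.1
Linby–Pirton–Varne: 5.9+6.3 = 12.2
Linby–Pirton–Wendle–Varne: 5.9+3.4+4.6 = 13.9
The minimum is 12.2 km via Linby–Pirton–Varne.

12.2 km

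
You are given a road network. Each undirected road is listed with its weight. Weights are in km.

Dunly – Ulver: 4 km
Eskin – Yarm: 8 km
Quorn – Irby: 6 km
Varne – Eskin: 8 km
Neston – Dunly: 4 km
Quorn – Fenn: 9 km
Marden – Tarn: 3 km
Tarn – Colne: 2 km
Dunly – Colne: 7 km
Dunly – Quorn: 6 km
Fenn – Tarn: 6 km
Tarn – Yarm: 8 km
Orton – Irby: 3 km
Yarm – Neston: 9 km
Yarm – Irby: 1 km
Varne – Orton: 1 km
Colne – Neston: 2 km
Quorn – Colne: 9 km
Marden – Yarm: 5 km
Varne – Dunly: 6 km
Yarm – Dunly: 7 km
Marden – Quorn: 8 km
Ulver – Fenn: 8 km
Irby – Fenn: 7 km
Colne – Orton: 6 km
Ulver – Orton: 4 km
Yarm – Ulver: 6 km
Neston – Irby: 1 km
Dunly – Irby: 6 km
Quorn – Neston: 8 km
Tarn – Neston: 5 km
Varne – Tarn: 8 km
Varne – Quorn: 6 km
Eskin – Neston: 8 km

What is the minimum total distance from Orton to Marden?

Candidate routes:
Orton - Colne - Tarn - Marden: 6+2+3 = 11
Orton - Irby - Yarm - Marden: 3+1+5 = 9
Orton - Irby - Neston - Colne - Tarn - Marden: 3+1+2+2+3 = 11
Orton - Varne - Tarn - Marden: 1+8+3 = 12
Cheapest is Orton - Irby - Yarm - Marden at 9 km.

9 km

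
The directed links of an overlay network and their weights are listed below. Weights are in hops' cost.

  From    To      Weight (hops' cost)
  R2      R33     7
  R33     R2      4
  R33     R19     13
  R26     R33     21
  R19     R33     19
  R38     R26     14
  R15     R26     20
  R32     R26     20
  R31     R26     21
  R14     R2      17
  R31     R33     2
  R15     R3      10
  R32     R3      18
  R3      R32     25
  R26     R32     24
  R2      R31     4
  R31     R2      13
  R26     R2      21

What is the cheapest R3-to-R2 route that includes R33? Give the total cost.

Shortest R3→R33: R3–R32–R26–R33 = 66
Shortest R33→R2: R33–R2 = 4
Total via R33: 66 + 4 = 70 hops' cost.

70 hops' cost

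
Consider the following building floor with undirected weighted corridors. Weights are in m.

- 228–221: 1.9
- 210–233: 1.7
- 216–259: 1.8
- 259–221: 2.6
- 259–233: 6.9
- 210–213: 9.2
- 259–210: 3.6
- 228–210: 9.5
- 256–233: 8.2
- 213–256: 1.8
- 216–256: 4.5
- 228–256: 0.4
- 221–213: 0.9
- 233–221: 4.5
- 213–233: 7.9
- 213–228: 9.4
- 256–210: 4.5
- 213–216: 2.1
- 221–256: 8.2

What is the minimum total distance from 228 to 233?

6.4 m

Settle nodes by increasing distance from 228:
228: 0
256: 0.4  (via 228)
221: 1.9  (via 228)
213: 2.2  (via 256)
216: 4.3  (via 213)
259: 4.5  (via 221)
210: 4.9  (via 256)
233: 6.4  (via 221)
Shortest route: 228 → 221 → 233 = 6.4 m.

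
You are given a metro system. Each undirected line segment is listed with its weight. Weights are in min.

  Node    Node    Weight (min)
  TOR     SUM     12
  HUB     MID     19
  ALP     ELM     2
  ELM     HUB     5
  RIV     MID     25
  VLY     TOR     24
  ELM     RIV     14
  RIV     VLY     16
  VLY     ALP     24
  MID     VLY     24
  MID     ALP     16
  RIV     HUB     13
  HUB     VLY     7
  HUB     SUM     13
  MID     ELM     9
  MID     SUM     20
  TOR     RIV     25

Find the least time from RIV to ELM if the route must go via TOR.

Best RIV to TOR: RIV → TOR costing 25
Shortest TOR→ELM: TOR → SUM → HUB → ELM = 30
Total via TOR: 25 + 30 = 55 min.

55 min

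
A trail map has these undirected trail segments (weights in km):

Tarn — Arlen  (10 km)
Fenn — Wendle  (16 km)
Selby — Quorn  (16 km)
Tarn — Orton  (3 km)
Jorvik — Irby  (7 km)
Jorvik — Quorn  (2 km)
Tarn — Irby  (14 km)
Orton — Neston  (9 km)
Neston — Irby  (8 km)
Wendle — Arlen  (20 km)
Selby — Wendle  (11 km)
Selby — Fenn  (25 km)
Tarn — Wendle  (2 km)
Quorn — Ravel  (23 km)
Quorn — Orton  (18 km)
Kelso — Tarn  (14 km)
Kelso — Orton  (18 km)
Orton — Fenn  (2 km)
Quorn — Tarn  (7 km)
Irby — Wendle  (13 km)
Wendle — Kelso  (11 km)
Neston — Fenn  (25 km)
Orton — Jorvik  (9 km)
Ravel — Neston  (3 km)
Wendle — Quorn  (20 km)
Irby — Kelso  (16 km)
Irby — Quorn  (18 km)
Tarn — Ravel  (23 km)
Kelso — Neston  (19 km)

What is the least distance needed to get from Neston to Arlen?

Settle nodes by increasing distance from Neston:
Neston: 0
Ravel: 3  (via Neston)
Irby: 8  (via Neston)
Orton: 9  (via Neston)
Fenn: 11  (via Orton)
Tarn: 12  (via Orton)
Wendle: 14  (via Tarn)
Jorvik: 15  (via Irby)
Quorn: 17  (via Jorvik)
Kelso: 19  (via Neston)
Arlen: 22  (via Tarn)
Shortest route: Neston–Orton–Tarn–Arlen = 22 km.

22 km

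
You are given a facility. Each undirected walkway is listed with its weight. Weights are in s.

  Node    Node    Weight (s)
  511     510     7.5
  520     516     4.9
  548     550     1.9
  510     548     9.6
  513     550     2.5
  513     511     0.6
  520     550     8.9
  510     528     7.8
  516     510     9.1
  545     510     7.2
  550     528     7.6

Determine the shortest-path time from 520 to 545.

21.2 s

Shortest distances from 520:
520: 0
516: 4.9  (via 520)
550: 8.9  (via 520)
548: 10.8  (via 550)
513: 11.4  (via 550)
511: 12  (via 513)
510: 14  (via 516)
528: 16.5  (via 550)
545: 21.2  (via 510)
Shortest route: 520–516–510–545 = 21.2 s.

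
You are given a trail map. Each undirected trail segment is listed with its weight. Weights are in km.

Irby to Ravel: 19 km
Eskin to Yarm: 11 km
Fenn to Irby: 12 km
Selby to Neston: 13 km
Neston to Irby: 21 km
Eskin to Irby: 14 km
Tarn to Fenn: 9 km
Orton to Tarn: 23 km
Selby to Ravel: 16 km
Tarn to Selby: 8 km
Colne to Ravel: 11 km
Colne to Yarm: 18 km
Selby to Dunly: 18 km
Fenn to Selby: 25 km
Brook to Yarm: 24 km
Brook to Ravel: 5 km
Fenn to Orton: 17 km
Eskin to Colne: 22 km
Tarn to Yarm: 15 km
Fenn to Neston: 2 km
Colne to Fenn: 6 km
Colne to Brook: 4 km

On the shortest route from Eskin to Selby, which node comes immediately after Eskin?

Yarm

Enumerating some paths:
Eskin → Yarm → Tarn → Selby: 11+15+8 = 34
Eskin → Irby → Fenn → Neston → Selby: 14+12+2+13 = 41
The minimum is 34 km via Eskin → Yarm → Tarn → Selby.
So from Eskin the first move is to Yarm.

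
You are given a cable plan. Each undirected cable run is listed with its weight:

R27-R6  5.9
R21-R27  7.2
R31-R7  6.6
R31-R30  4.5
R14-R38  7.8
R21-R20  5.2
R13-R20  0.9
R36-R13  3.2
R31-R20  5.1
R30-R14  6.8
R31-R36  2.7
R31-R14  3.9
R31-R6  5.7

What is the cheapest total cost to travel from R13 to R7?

Compare a few routes:
R13 → R36 → R31 → R7: 3.2+2.7+6.6 = 12.5
R13 → R20 → R31 → R7: 0.9+5.1+6.6 = 12.6
Cheapest is R13 → R36 → R31 → R7 at 12.5.

12.5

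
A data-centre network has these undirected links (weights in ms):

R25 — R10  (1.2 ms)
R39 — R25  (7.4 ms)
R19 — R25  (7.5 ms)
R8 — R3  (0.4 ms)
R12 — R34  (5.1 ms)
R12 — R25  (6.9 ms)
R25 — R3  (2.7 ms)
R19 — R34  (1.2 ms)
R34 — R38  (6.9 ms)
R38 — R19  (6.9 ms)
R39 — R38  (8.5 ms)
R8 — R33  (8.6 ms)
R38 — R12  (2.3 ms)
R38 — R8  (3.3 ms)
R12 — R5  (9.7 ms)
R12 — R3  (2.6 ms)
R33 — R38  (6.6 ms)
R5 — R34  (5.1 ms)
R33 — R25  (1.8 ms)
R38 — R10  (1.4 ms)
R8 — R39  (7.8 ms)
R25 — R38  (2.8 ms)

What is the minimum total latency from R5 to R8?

Candidate routes:
R5–R34–R12–R3–R8: 5.1+5.1+2.6+0.4 = 13.2
R5–R12–R3–R8: 9.7+2.6+0.4 = 12.7
R5–R12–R38–R8: 9.7+2.3+3.3 = 15.3
R5–R34–R38–R8: 5.1+6.9+3.3 = 15.3
Cheapest is R5–R12–R3–R8 at 12.7 ms.

12.7 ms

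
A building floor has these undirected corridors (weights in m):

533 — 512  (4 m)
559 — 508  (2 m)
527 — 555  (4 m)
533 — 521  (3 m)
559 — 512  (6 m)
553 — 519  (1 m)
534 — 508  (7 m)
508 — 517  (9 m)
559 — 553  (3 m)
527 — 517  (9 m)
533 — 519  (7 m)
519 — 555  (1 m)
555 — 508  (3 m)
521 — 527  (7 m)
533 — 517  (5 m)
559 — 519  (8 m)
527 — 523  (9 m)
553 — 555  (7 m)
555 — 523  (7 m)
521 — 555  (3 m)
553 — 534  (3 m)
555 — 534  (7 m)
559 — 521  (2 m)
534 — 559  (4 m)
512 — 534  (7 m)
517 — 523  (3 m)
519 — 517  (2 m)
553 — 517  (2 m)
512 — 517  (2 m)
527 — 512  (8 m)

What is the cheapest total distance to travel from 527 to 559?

Shortest distances from 527:
527: 0
555: 4  (via 527)
519: 5  (via 555)
553: 6  (via 519)
508: 7  (via 555)
517: 7  (via 519)
521: 7  (via 527)
512: 8  (via 527)
559: 9  (via 553)
Shortest route: 527 → 555 → 519 → 553 → 559 = 9 m.

9 m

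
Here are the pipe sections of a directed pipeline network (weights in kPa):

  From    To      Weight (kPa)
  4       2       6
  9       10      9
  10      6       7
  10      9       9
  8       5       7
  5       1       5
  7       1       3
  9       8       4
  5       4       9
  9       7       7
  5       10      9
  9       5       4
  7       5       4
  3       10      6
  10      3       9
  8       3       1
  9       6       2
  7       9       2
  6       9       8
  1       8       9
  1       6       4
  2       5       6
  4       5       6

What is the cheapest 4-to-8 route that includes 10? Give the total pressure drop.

28 kPa

Shortest 4→10: 4 → 5 → 10 = 15
Best 10 to 8: 10 → 9 → 8 costing 13
Total via 10: 15 + 13 = 28 kPa.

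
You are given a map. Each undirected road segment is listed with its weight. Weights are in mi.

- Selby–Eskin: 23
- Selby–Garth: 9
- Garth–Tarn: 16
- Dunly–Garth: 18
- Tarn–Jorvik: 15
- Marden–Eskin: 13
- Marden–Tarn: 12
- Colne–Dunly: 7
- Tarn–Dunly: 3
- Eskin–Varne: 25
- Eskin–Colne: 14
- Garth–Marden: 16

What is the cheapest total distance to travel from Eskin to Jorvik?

39 mi

Running Dijkstra from Eskin:
Eskin: 0
Marden: 13  (via Eskin)
Colne: 14  (via Eskin)
Dunly: 21  (via Colne)
Selby: 23  (via Eskin)
Tarn: 24  (via Dunly)
Varne: 25  (via Eskin)
Garth: 29  (via Marden)
Jorvik: 39  (via Tarn)
Shortest route: Eskin–Colne–Dunly–Tarn–Jorvik = 39 mi.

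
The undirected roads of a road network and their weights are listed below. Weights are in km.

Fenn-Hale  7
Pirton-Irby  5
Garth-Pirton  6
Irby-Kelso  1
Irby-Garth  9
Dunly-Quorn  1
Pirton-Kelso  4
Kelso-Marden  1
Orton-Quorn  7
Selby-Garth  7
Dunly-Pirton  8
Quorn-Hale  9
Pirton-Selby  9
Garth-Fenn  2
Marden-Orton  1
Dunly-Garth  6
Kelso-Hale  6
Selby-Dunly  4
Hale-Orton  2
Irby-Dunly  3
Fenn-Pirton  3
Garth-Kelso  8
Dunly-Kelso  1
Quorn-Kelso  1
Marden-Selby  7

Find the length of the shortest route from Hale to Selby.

9 km

Settle nodes by increasing distance from Hale:
Hale: 0
Orton: 2  (via Hale)
Marden: 3  (via Orton)
Kelso: 4  (via Marden)
Dunly: 5  (via Kelso)
Irby: 5  (via Kelso)
Quorn: 5  (via Kelso)
Fenn: 7  (via Hale)
Pirton: 8  (via Kelso)
Garth: 9  (via Fenn)
Selby: 9  (via Dunly)
Shortest route: Hale → Orton → Marden → Kelso → Dunly → Selby = 9 km.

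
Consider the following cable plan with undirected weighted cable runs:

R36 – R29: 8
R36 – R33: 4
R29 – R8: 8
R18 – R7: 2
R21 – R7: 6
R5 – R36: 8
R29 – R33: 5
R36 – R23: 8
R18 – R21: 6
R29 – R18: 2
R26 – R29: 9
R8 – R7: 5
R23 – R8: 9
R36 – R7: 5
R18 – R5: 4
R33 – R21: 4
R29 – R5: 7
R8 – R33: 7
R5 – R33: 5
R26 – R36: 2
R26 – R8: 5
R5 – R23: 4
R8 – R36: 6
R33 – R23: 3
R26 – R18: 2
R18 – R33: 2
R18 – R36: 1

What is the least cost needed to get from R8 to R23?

9

Candidate routes:
R8–R23: 9 = 9
R8–R36–R18–R33–R23: 6+1+2+3 = 12
R8–R7–R18–R33–R23: 5+2+2+3 = 12
R8–R33–R23: 7+3 = 10
Cheapest is R8–R23 at 9.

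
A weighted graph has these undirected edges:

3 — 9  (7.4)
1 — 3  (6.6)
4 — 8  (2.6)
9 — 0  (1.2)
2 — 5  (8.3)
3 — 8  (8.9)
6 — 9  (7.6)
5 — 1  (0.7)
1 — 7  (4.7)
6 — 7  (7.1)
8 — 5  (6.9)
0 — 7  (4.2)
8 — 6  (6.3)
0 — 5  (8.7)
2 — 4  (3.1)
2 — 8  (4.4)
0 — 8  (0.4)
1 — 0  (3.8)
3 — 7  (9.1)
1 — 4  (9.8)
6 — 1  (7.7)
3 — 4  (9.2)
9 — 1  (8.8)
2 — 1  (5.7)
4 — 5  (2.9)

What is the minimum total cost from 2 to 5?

6

Candidate routes:
2 - 4 - 5: 3.1+2.9 = 6
2 - 1 - 5: 5.7+0.7 = 6.4
The minimum is 6 via 2 - 4 - 5.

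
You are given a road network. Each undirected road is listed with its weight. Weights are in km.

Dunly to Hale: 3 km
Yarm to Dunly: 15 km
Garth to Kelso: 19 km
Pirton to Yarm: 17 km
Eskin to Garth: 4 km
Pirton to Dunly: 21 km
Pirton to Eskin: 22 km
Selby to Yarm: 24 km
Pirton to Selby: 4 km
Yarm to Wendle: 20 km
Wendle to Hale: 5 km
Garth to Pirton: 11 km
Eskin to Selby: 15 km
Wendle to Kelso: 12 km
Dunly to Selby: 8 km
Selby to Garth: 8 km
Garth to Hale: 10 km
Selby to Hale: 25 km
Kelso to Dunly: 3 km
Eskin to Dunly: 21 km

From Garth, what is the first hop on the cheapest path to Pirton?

Pirton

Candidate routes:
Garth - Pirton: 11 = 11
Garth - Eskin - Selby - Pirton: 4+15+4 = 23
Garth - Selby - Pirton: 8+4 = 12
Garth - Hale - Dunly - Selby - Pirton: 10+3+8+4 = 25
The minimum is 11 km via Garth - Pirton.
So from Garth the first move is to Pirton.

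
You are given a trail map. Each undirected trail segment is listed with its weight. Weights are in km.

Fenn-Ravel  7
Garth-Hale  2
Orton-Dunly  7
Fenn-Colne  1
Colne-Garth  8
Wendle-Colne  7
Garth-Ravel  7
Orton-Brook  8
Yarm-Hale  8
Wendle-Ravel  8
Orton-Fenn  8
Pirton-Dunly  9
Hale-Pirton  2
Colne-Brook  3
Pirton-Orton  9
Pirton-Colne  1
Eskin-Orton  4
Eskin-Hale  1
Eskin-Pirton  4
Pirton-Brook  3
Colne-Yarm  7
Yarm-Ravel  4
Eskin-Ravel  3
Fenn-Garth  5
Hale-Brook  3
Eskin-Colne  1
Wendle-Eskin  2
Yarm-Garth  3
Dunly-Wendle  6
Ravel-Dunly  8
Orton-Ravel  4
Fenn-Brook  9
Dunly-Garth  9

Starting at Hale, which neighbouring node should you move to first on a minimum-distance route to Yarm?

Compare a few routes:
Hale–Eskin–Colne–Yarm: 1+1+7 = 9
Hale–Garth–Yarm: 2+3 = 5
Hale–Yarm: 8 = 8
Hale–Eskin–Ravel–Yarm: 1+3+4 = 8
The minimum is 5 km via Hale–Garth–Yarm.
So from Hale the first move is to Garth.

Garth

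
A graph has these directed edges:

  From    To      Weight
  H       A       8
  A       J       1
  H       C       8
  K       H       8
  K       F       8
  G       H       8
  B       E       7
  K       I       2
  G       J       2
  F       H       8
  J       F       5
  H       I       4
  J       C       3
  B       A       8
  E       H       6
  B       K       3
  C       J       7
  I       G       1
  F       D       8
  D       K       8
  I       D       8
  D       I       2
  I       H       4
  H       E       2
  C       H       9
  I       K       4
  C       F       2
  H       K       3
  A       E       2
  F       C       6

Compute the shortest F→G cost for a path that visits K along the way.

Best F to K: F → H → K costing 11
Best K to G: K → I → G costing 3
Total via K: 11 + 3 = 14.

14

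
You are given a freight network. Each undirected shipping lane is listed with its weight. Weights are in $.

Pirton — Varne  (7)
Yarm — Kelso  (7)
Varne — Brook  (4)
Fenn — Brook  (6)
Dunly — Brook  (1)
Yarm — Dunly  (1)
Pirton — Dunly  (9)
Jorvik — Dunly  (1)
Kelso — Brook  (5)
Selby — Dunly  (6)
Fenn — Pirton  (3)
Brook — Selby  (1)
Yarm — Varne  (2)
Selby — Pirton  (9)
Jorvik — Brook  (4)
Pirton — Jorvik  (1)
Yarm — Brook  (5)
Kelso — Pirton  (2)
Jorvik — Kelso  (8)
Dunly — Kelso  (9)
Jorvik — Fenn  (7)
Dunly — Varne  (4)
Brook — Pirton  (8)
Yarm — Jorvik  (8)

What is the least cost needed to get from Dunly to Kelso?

Shortest distances from Dunly:
Dunly: 0
Jorvik: 1  (via Dunly)
Yarm: 1  (via Dunly)
Brook: 1  (via Dunly)
Selby: 2  (via Brook)
Pirton: 2  (via Jorvik)
Varne: 3  (via Yarm)
Kelso: 4  (via Pirton)
Shortest route: Dunly → Jorvik → Pirton → Kelso = $4.

$4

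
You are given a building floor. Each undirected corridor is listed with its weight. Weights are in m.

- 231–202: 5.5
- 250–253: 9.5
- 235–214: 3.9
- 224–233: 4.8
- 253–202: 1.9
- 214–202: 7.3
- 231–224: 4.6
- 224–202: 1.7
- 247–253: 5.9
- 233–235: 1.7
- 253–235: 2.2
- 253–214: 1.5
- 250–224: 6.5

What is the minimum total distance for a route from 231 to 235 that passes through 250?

Shortest 231→250: 231–224–250 = 11.1
Shortest 250→235: 250–253–235 = 11.7
Total via 250: 11.1 + 11.7 = 22.8 m.

22.8 m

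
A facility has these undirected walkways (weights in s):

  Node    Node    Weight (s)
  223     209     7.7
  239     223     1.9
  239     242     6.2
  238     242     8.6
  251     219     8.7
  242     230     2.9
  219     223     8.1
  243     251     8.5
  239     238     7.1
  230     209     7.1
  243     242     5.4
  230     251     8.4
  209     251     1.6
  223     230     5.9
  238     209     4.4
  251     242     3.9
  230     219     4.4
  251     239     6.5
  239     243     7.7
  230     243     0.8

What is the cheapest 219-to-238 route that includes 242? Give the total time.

15.9 s

Best 219 to 242: 219–230–242 costing 7.3
Shortest 242→238: 242–238 = 8.6
Total via 242: 7.3 + 8.6 = 15.9 s.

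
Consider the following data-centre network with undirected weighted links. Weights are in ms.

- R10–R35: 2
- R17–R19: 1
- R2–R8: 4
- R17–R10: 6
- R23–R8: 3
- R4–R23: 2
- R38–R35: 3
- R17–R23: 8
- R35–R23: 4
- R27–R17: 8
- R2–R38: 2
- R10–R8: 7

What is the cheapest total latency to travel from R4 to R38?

Candidate routes:
R4 → R23 → R8 → R2 → R38: 2+3+4+2 = 11
R4 → R23 → R35 → R38: 2+4+3 = 9
Cheapest is R4 → R23 → R35 → R38 at 9 ms.

9 ms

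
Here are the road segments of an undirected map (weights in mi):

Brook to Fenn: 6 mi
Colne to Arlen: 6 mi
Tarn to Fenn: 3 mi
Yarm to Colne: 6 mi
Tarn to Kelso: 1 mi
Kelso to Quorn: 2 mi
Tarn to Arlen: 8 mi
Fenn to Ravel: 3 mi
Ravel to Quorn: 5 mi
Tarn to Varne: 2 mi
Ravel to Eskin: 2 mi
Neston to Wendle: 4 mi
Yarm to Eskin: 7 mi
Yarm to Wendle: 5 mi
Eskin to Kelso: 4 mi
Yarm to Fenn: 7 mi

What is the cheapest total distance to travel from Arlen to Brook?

Candidate routes:
Arlen–Tarn–Fenn–Brook: 8+3+6 = 17
Arlen–Tarn–Kelso–Eskin–Ravel–Fenn–Brook: 8+1+4+2+3+6 = 24
Cheapest is Arlen–Tarn–Fenn–Brook at 17 mi.

17 mi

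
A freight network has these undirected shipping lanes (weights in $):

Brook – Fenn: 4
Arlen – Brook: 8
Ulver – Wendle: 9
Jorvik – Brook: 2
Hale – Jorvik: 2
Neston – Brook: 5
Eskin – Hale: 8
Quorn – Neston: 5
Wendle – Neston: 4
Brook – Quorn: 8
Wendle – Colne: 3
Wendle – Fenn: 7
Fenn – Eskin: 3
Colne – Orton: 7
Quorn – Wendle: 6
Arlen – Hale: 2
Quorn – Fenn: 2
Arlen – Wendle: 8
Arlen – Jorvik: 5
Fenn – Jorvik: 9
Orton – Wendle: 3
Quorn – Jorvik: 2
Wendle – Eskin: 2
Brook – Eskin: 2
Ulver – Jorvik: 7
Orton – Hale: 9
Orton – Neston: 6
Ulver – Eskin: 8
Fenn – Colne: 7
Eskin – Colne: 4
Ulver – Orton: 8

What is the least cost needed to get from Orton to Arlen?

Compare a few routes:
Orton → Wendle → Arlen: 3+8 = 11
Orton → Wendle → Eskin → Brook → Jorvik → Arlen: 3+2+2+2+5 = 14
Orton → Wendle → Eskin → Brook → Jorvik → Hale → Arlen: 3+2+2+2+2+2 = 13
Cheapest is Orton → Wendle → Arlen at $11.

$11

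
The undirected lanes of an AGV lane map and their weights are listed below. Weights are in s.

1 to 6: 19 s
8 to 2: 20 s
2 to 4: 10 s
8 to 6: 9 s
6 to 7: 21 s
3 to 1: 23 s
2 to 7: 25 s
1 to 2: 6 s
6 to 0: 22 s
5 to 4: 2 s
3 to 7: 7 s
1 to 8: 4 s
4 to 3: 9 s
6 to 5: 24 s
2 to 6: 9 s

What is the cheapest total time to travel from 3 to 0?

Shortest distances from 3:
3: 0
7: 7  (via 3)
4: 9  (via 3)
5: 11  (via 4)
2: 19  (via 4)
1: 23  (via 3)
8: 27  (via 1)
6: 28  (via 7)
0: 50  (via 6)
Shortest route: 3 → 7 → 6 → 0 = 50 s.

50 s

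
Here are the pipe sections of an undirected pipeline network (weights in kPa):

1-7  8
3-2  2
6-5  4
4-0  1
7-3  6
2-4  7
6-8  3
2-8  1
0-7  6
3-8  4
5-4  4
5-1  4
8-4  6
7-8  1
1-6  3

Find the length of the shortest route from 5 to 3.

Shortest distances from 5:
5: 0
1: 4  (via 5)
4: 4  (via 5)
6: 4  (via 5)
0: 5  (via 4)
8: 7  (via 6)
2: 8  (via 8)
7: 8  (via 8)
3: 10  (via 2)
Shortest route: 5–6–8–2–3 = 10 kPa.

10 kPa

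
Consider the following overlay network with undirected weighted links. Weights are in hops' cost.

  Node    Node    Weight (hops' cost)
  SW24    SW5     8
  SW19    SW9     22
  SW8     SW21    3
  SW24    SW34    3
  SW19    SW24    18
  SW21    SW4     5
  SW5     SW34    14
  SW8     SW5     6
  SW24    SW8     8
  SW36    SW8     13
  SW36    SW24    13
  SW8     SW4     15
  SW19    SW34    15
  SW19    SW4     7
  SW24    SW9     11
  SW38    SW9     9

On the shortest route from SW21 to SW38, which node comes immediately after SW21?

SW8

Enumerating some paths:
SW21 → SW8 → SW24 → SW9 → SW38: 3+8+11+9 = 31
SW21 → SW8 → SW5 → SW24 → SW9 → SW38: 3+6+8+11+9 = 37
The minimum is 31 hops' cost via SW21 → SW8 → SW24 → SW9 → SW38.
So from SW21 the first move is to SW8.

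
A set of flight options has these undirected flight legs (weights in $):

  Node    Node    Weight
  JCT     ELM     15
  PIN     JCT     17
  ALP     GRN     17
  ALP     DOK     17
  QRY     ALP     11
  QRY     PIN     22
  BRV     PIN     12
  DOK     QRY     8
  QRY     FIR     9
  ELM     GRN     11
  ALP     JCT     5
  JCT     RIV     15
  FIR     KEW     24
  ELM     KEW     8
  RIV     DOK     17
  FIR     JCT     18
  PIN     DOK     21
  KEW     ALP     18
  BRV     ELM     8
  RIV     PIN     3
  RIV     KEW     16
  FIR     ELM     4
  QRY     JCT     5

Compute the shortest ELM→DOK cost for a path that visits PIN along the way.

Best ELM to PIN: ELM → BRV → PIN costing 20
Best PIN to DOK: PIN → RIV → DOK costing 20
Total via PIN: 20 + 20 = $40.

$40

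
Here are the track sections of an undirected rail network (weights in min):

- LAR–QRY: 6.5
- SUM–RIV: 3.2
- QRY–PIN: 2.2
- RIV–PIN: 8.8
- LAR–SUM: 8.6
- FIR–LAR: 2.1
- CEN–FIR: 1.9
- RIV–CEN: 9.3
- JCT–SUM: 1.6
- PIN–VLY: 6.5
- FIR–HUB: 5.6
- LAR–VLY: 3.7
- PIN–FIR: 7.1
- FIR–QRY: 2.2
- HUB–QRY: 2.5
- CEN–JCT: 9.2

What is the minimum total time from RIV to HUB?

13.5 min

Enumerating some paths:
RIV - SUM - LAR - FIR - QRY - HUB: 3.2+8.6+2.1+2.2+2.5 = 18.6
RIV - CEN - FIR - HUB: 9.3+1.9+5.6 = 16.8
RIV - CEN - FIR - QRY - HUB: 9.3+1.9+2.2+2.5 = 15.9
RIV - PIN - QRY - HUB: 8.8+2.2+2.5 = 13.5
The minimum is 13.5 min via RIV - PIN - QRY - HUB.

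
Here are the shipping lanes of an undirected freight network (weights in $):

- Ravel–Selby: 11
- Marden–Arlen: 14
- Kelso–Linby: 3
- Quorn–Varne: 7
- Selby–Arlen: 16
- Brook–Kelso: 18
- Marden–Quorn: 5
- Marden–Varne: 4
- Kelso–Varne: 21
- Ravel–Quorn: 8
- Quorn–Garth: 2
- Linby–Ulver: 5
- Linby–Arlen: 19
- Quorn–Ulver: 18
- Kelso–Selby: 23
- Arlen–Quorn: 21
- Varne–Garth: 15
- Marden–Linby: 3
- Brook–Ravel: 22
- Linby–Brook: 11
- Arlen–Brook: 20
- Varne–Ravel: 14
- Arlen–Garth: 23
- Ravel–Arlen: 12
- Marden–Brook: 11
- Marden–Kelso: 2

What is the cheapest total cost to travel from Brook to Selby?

$33

Shortest distances from Brook:
Brook: 0
Linby: 11  (via Brook)
Marden: 11  (via Brook)
Kelso: 13  (via Marden)
Varne: 15  (via Marden)
Ulver: 16  (via Linby)
Quorn: 16  (via Marden)
Garth: 18  (via Quorn)
Arlen: 20  (via Brook)
Ravel: 22  (via Brook)
Selby: 33  (via Ravel)
Shortest route: Brook–Ravel–Selby = $33.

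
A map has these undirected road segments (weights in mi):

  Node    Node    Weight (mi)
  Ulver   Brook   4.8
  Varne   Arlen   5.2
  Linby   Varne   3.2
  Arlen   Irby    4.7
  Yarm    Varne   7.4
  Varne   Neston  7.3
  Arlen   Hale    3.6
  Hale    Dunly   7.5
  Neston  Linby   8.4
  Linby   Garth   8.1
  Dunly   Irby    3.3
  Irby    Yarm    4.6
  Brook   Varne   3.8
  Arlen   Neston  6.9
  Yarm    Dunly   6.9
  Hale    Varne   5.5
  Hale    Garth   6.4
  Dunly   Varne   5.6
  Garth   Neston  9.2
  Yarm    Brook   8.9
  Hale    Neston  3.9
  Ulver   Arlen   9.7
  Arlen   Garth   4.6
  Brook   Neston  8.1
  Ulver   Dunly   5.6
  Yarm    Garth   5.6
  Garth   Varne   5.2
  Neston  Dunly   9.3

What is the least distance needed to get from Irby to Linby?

12.1 mi

Candidate routes:
Irby → Dunly → Varne → Linby: 3.3+5.6+3.2 = 12.1
Irby → Yarm → Varne → Linby: 4.6+7.4+3.2 = 15.2
Irby → Arlen → Varne → Linby: 4.7+5.2+3.2 = 13.1
The minimum is 12.1 mi via Irby → Dunly → Varne → Linby.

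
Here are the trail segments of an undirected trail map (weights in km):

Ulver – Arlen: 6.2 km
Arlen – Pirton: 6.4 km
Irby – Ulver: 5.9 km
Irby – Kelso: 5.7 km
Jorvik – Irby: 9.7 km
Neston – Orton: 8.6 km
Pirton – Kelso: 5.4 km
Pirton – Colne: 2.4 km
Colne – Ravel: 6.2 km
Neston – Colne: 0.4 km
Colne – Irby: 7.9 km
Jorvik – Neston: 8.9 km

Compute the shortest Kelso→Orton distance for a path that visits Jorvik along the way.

Shortest Kelso→Jorvik: Kelso–Irby–Jorvik = 15.4
Best Jorvik to Orton: Jorvik–Neston–Orton costing 17.5
Total via Jorvik: 15.4 + 17.5 = 32.9 km.

32.9 km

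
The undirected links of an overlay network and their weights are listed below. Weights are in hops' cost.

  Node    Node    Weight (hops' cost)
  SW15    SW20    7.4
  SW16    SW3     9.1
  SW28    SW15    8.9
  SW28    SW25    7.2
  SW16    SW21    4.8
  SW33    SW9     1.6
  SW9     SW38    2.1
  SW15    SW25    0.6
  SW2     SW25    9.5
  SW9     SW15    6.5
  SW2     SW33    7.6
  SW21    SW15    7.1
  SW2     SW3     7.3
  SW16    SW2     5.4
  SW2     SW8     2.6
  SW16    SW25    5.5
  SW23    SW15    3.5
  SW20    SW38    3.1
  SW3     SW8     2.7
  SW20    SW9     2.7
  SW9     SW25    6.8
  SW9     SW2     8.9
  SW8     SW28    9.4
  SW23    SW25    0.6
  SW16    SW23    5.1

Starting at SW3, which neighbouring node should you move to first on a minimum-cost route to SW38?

SW8

Enumerating some paths:
SW3 → SW8 → SW2 → SW9 → SW38: 2.7+2.6+8.9+2.1 = 16.3
SW3 → SW8 → SW2 → SW33 → SW9 → SW38: 2.7+2.6+7.6+1.6+2.1 = 16.6
SW3 → SW2 → SW9 → SW38: 7.3+8.9+2.1 = 18.3
The minimum is 16.3 hops' cost via SW3 → SW8 → SW2 → SW9 → SW38.
So from SW3 the first move is to SW8.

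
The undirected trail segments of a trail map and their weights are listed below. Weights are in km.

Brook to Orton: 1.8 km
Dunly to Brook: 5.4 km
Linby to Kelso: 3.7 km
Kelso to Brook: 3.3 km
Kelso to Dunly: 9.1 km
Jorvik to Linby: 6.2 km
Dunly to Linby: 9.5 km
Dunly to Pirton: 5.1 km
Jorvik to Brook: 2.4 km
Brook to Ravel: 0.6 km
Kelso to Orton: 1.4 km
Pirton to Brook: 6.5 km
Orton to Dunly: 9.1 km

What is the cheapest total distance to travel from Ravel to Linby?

Settle nodes by increasing distance from Ravel:
Ravel: 0
Brook: 0.6  (via Ravel)
Orton: 2.4  (via Brook)
Jorvik: 3  (via Brook)
Kelso: 3.8  (via Orton)
Dunly: 6  (via Brook)
Pirton: 7.1  (via Brook)
Linby: 7.5  (via Kelso)
Shortest route: Ravel → Brook → Orton → Kelso → Linby = 7.5 km.

7.5 km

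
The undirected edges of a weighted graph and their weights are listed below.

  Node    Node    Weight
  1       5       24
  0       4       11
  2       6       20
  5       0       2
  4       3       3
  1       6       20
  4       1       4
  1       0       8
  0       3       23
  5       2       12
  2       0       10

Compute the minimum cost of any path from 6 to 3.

Settle nodes by increasing distance from 6:
6: 0
1: 20  (via 6)
2: 20  (via 6)
4: 24  (via 1)
3: 27  (via 4)
Shortest route: 6–1–4–3 = 27.

27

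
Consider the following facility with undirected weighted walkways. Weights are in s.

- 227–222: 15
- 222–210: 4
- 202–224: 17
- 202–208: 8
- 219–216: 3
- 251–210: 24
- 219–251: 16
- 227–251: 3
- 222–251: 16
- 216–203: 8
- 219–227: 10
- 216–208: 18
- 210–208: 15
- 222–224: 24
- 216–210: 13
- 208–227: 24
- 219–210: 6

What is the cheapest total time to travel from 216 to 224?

Shortest distances from 216:
216: 0
219: 3  (via 216)
203: 8  (via 216)
210: 9  (via 219)
227: 13  (via 219)
222: 13  (via 210)
251: 16  (via 227)
208: 18  (via 216)
202: 26  (via 208)
224: 37  (via 222)
Shortest route: 216–219–210–222–224 = 37 s.

37 s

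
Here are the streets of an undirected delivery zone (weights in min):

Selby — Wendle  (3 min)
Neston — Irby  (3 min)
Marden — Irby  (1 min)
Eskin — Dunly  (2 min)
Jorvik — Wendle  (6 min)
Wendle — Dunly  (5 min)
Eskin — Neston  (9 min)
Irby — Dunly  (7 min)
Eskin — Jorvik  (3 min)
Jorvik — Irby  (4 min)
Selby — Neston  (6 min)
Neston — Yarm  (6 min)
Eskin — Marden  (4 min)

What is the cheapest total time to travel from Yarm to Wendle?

15 min

Settle nodes by increasing distance from Yarm:
Yarm: 0
Neston: 6  (via Yarm)
Irby: 9  (via Neston)
Marden: 10  (via Irby)
Selby: 12  (via Neston)
Jorvik: 13  (via Irby)
Eskin: 14  (via Marden)
Wendle: 15  (via Selby)
Shortest route: Yarm–Neston–Selby–Wendle = 15 min.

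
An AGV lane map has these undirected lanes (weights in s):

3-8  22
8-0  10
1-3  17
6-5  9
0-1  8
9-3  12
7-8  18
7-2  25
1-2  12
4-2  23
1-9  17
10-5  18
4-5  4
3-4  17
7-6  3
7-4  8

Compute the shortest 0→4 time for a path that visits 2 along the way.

43 s

Best 0 to 2: 0 → 1 → 2 costing 20
Best 2 to 4: 2 → 4 costing 23
Total via 2: 20 + 23 = 43 s.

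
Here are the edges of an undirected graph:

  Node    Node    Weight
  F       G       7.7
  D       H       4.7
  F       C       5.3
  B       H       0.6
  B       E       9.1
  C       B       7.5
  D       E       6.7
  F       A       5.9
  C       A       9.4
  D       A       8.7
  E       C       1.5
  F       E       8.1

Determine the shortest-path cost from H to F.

13.4

Candidate routes:
H → B → C → F: 0.6+7.5+5.3 = 13.4
H → B → E → C → F: 0.6+9.1+1.5+5.3 = 16.5
H → B → C → E → F: 0.6+7.5+1.5+8.1 = 17.7
The minimum is 13.4 via H → B → C → F.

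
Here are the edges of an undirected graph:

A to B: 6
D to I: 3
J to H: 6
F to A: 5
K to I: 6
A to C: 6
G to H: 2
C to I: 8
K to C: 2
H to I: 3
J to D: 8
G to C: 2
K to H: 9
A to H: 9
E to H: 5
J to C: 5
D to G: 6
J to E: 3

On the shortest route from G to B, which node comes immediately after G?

C

Enumerating some paths:
G–C–A–B: 2+6+6 = 14
G–H–A–B: 2+9+6 = 17
G–H–J–C–A–B: 2+6+5+6+6 = 25
Cheapest is G–C–A–B at 14.
So from G the first move is to C.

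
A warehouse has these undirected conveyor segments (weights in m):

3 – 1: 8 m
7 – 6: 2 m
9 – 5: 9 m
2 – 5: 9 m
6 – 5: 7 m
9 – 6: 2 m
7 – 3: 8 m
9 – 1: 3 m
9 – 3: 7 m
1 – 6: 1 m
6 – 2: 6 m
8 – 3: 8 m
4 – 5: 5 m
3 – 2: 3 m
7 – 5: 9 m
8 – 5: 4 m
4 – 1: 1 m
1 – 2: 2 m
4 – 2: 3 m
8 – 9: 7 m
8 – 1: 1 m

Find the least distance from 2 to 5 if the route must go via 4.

Shortest 2→4: 2–4 = 3
Best 4 to 5: 4–5 costing 5
Total via 4: 3 + 5 = 8 m.

8 m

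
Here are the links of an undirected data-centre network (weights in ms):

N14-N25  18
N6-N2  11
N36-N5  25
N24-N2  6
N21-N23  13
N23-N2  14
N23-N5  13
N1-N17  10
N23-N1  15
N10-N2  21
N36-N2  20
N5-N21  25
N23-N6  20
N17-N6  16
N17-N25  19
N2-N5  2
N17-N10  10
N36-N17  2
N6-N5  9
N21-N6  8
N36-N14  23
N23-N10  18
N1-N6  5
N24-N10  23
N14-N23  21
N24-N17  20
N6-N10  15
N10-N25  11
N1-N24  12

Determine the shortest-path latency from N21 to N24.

Enumerating some paths:
N21 → N5 → N2 → N24: 25+2+6 = 33
N21 → N23 → N2 → N24: 13+14+6 = 33
N21 → N6 → N1 → N24: 8+5+12 = 25
N21 → N23 → N5 → N2 → N24: 13+13+2+6 = 34
The minimum is 25 ms via N21 → N6 → N1 → N24.

25 ms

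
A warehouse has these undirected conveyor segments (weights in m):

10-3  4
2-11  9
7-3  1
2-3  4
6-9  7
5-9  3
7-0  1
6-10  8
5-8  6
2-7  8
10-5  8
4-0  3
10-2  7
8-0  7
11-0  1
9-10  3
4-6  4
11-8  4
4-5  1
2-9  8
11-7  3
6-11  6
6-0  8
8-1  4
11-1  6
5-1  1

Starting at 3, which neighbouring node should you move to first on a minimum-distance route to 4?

Enumerating some paths:
3–7–11–0–4: 1+3+1+3 = 8
3–7–0–4: 1+1+3 = 5
Cheapest is 3–7–0–4 at 5 m.
So from 3 the first move is to 7.

7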